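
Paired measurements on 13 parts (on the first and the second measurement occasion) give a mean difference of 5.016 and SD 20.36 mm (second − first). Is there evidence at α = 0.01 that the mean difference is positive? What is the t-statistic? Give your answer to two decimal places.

H0: μ_d = 0; H1: μ_d > 0 (paired t-test on the differences, right-tailed).
t = d̄/(s_d/√n) = 5.016/(20.36/√13) = 0.89
df = n − 1 = 12
p-value = P(T ≥ 0.89) ≈ 0.1959
Since p ≈ 0.1959 > α = 0.01, fail to reject H0; the data do not provide sufficient evidence against H0.

0.89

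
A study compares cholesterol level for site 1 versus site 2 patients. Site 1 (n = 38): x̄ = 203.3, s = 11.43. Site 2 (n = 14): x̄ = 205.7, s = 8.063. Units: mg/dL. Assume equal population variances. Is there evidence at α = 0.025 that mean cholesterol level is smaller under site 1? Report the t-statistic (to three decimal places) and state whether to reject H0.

t = -0.720; fail to reject H0

Let group 1 = site 1, group 2 = site 2. H0: μ_1 = μ_2; H1: μ_1 < μ_2 (two-sample pooled-variance t-test, left-tailed).
s_p² = [(38−1)·11.43² + (14−1)·8.063²]/(38+14−2) = 113.58
t = (203.3 − 205.7)/√[113.58·(1/38 + 1/14)] = -0.720
df = n₁ + n₂ − 2 = 50
p-value = P(T ≤ -0.720) ≈ 0.237
Since p ≈ 0.237 > α = 0.025, fail to reject H0; the data do not provide sufficient evidence against H0.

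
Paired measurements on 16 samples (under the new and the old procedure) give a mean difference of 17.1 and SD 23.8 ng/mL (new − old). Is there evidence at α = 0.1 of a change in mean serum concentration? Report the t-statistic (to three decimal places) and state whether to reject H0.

t = 2.874; reject H0

H0: μ_d = 0; H1: μ_d ≠ 0 (paired t-test on the differences, two-sided).
t = d̄/(s_d/√n) = 17.1/(23.8/√16) = 2.874
df = n − 1 = 15
Two-sided p-value ≈ 0.012
Since p ≈ 0.012 < α = 0.1, reject H0; the data support H1.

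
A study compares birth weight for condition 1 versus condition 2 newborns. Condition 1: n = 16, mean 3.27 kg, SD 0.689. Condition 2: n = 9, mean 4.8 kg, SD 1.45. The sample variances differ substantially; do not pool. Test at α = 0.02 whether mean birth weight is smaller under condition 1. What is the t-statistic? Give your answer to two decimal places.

-2.98

Let group 1 = condition 1, group 2 = condition 2. H0: μ_1 = μ_2; H1: μ_1 < μ_2 (Welch's two-sample t-test, left-tailed).
t = (x̄_1 − x̄_2)/√(s_1²/n_1 + s_2²/n_2) = (3.27 − 4.8)/√(0.689²/16 + 1.45²/9) = -2.98
Welch–Satterthwaite df ≈ 10.07
p-value = P(T ≤ -2.98) ≈ 0.007
Since p ≈ 0.007 < α = 0.02, reject H0; the data support H1.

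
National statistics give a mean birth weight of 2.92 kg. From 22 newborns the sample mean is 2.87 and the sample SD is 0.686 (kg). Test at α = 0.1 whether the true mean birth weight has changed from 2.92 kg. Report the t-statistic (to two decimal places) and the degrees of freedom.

H0: μ = 2.92; H1: μ ≠ 2.92 (one-sample t-test, two-sided).
t = (x̄ − μ₀)/(s/√n) = (2.87 − 2.92)/(0.686/√22) = -0.34
df = n − 1 = 21
Two-sided p-value ≈ 0.736
Since p ≈ 0.736 > α = 0.1, fail to reject H0; the data do not provide sufficient evidence against H0.

t = -0.34, df = 21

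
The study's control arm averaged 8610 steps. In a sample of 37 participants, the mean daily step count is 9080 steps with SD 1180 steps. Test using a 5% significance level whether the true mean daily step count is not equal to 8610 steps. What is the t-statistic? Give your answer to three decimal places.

2.423

H0: μ = 8610; H1: μ ≠ 8610 (one-sample t-test, two-sided).
t = (x̄ − μ₀)/(s/√n) = (9080 − 8610)/(1180/√37) = 2.423
df = n − 1 = 36
Two-sided p-value ≈ 0.021
Since p ≈ 0.021 < α = 0.05, reject H0; the data support H1.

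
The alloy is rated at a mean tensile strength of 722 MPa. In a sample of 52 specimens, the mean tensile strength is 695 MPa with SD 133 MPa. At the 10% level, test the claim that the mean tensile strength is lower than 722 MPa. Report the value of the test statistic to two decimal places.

H0: μ = 722; H1: μ < 722 (one-sample t-test, left-tailed).
t = (x̄ − μ₀)/(s/√n) = (695 − 722)/(133/√52) = -1.46
df = n − 1 = 51
p-value = P(T ≤ -1.46) ≈ 0.0747
Since p ≈ 0.0747 < α = 0.1, reject H0; the evidence is statistically significant.

-1.46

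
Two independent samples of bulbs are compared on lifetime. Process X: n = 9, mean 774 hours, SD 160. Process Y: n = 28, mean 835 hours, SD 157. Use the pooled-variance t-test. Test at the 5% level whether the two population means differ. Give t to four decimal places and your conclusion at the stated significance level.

Let group 1 = process X, group 2 = process Y. H0: μ_1 = μ_2; H1: μ_1 ≠ μ_2 (two-sample pooled-variance t-test, two-sided).
s_p² = [(9−1)·160² + (28−1)·157²]/(9+28−2) = 24866.4
t = (774 − 835)/√[24866.4·(1/9 + 1/28)] = -1.0095
df = n₁ + n₂ − 2 = 35
Two-sided p-value ≈ 0.3196
Since p ≈ 0.3196 > α = 0.05, fail to reject H0; the data do not provide sufficient evidence against H0.

t = -1.0095; fail to reject H0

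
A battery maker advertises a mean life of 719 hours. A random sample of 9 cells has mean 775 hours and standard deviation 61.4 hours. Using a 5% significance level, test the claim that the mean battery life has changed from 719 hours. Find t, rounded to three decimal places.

H0: μ = 719; H1: μ ≠ 719 (one-sample t-test, two-sided).
t = (x̄ − μ₀)/(s/√n) = (775 − 719)/(61.4/√9) = 2.736
df = n − 1 = 8
Two-sided p-value ≈ 0.026
Since p ≈ 0.026 < α = 0.05, reject H0; the data support H1.

2.736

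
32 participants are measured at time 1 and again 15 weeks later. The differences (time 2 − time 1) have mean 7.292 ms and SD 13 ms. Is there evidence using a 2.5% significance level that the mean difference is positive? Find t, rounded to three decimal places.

3.173

H0: μ_d = 0; H1: μ_d > 0 (paired t-test on the differences, right-tailed).
t = d̄/(s_d/√n) = 7.292/(13/√32) = 3.173
df = n − 1 = 31
p-value = P(T ≥ 3.173) ≈ 0.0017
Since p ≈ 0.0017 < α = 0.025, reject H0; the evidence is statistically significant.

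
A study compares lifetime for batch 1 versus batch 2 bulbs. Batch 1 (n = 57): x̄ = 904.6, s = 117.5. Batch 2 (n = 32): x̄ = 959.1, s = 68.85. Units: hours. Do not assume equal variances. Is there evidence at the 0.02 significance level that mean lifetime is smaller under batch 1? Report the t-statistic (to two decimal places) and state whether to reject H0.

Let group 1 = batch 1, group 2 = batch 2. H0: μ_1 = μ_2; H1: μ_1 < μ_2 (Welch's two-sample t-test, left-tailed).
t = (x̄_1 − x̄_2)/√(s_1²/n_1 + s_2²/n_2) = (904.6 − 959.1)/√(117.5²/57 + 68.85²/32) = -2.76
Welch–Satterthwaite df ≈ 86.80
p-value = P(T ≤ -2.76) ≈ 0.0035
Since p ≈ 0.0035 < α = 0.02, reject H0; the data support H1.

t = -2.76; reject H0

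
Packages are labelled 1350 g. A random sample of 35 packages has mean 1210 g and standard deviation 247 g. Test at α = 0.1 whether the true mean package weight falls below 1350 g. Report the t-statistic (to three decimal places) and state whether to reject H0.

t = -3.353; reject H0

H0: μ = 1350; H1: μ < 1350 (one-sample t-test, left-tailed).
t = (x̄ − μ₀)/(s/√n) = (1210 − 1350)/(247/√35) = -3.353
df = n − 1 = 34
p-value = P(T ≤ -3.353) ≈ 0.0010
Since p ≈ 0.0010 < α = 0.1, reject H0; the data support H1.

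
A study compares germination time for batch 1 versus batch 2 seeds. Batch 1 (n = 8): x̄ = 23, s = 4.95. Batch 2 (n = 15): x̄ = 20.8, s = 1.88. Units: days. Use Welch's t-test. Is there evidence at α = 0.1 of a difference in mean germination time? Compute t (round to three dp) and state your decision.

t = 1.211; fail to reject H0

Let group 1 = batch 1, group 2 = batch 2. H0: μ_1 = μ_2; H1: μ_1 ≠ μ_2 (Welch's two-sample t-test, two-sided).
t = (x̄_1 − x̄_2)/√(s_1²/n_1 + s_2²/n_2) = (23 − 20.8)/√(4.95²/8 + 1.88²/15) = 1.211
Welch–Satterthwaite df ≈ 8.09
Two-sided p-value ≈ 0.260
Since p ≈ 0.260 > α = 0.1, fail to reject H0; the data do not provide sufficient evidence against H0.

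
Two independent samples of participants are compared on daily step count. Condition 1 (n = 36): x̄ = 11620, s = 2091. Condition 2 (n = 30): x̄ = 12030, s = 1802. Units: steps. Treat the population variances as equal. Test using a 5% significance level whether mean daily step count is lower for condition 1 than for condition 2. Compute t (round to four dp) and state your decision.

Let group 1 = condition 1, group 2 = condition 2. H0: μ_1 = μ_2; H1: μ_1 < μ_2 (two-sample pooled-variance t-test, left-tailed).
s_p² = [(36−1)·2091² + (30−1)·1802²]/(36+30−2) = 3862480
t = (11620 − 12030)/√[3862480·(1/36 + 1/30)] = -0.8439
df = n₁ + n₂ − 2 = 64
p-value = P(T ≤ -0.8439) ≈ 0.201
Since p ≈ 0.201 > α = 0.05, fail to reject H0; the evidence is not statistically significant.

t = -0.8439; fail to reject H0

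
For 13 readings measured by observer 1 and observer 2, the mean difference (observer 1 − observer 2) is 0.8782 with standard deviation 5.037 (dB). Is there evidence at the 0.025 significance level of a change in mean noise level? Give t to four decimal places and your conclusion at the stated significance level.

t = 0.6286; fail to reject H0

H0: μ_d = 0; H1: μ_d ≠ 0 (paired t-test on the differences, two-sided).
t = d̄/(s_d/√n) = 0.8782/(5.037/√13) = 0.6286
df = n − 1 = 12
Two-sided p-value ≈ 0.5414
Since p ≈ 0.5414 > α = 0.025, fail to reject H0; the data do not provide sufficient evidence against H0.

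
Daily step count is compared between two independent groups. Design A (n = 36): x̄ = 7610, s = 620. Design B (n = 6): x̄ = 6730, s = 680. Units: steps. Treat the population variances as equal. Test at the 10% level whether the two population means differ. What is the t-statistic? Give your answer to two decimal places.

3.18

Let group 1 = design A, group 2 = design B. H0: μ_1 = μ_2; H1: μ_1 ≠ μ_2 (two-sample pooled-variance t-test, two-sided).
s_p² = [(36−1)·620² + (6−1)·680²]/(36+6−2) = 394150
t = (7610 − 6730)/√[394150·(1/36 + 1/6)] = 3.18
df = n₁ + n₂ − 2 = 40
Two-sided p-value ≈ 0.0029
Since p ≈ 0.0029 < α = 0.1, reject H0; the evidence is statistically significant.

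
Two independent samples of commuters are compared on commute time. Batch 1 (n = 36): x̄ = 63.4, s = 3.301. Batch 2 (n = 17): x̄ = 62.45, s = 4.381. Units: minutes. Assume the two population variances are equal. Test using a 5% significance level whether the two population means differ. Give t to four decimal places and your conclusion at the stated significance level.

t = 0.8786; fail to reject H0

Let group 1 = batch 1, group 2 = batch 2. H0: μ_1 = μ_2; H1: μ_1 ≠ μ_2 (two-sample pooled-variance t-test, two-sided).
s_p² = [(36−1)·3.301² + (17−1)·4.381²]/(36+17−2) = 13.4994
t = (63.4 − 62.45)/√[13.4994·(1/36 + 1/17)] = 0.8786
df = n₁ + n₂ − 2 = 51
Two-sided p-value ≈ 0.3837
Since p ≈ 0.3837 > α = 0.05, fail to reject H0; the data do not provide sufficient evidence against H0.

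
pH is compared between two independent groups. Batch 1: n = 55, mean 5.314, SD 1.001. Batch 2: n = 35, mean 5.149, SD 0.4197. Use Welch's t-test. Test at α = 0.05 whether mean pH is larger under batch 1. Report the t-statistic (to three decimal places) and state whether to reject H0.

t = 1.082; fail to reject H0

Let group 1 = batch 1, group 2 = batch 2. H0: μ_1 = μ_2; H1: μ_1 > μ_2 (Welch's two-sample t-test, right-tailed).
t = (x̄_1 − x̄_2)/√(s_1²/n_1 + s_2²/n_2) = (5.314 − 5.149)/√(1.001²/55 + 0.4197²/35) = 1.082
Welch–Satterthwaite df ≈ 78.45
p-value = P(T ≥ 1.082) ≈ 0.1413
Since p ≈ 0.1413 > α = 0.05, fail to reject H0; the data do not provide sufficient evidence against H0.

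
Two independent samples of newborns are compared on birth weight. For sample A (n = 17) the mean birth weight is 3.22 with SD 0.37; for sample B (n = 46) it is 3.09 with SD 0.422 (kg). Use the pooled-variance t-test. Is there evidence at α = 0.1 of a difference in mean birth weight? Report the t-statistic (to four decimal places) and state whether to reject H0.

t = 1.1198; fail to reject H0

Let group 1 = sample A, group 2 = sample B. H0: μ_1 = μ_2; H1: μ_1 ≠ μ_2 (two-sample pooled-variance t-test, two-sided).
s_p² = [(17−1)·0.37² + (46−1)·0.422²]/(17+46−2) = 0.167282
t = (3.22 − 3.09)/√[0.167282·(1/17 + 1/46)] = 1.1198
df = n₁ + n₂ − 2 = 61
Two-sided p-value ≈ 0.267
Since p ≈ 0.267 > α = 0.1, fail to reject H0; the data do not provide sufficient evidence against H0.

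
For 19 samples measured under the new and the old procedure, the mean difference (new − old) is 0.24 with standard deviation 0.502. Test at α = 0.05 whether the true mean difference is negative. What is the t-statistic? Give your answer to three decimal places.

2.084

H0: μ_d = 0; H1: μ_d < 0 (paired t-test on the differences, left-tailed).
t = d̄/(s_d/√n) = 0.24/(0.502/√19) = 2.084
df = n − 1 = 18
p-value = P(T ≤ 2.084) ≈ 0.974
Since p ≈ 0.974 > α = 0.05, fail to reject H0; the data do not provide sufficient evidence against H0.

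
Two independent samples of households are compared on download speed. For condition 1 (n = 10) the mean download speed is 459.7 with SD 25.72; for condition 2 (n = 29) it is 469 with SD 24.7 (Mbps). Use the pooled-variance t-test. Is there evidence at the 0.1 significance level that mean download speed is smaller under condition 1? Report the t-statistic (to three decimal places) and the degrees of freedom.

Let group 1 = condition 1, group 2 = condition 2. H0: μ_1 = μ_2; H1: μ_1 < μ_2 (two-sample pooled-variance t-test, left-tailed).
s_p² = [(10−1)·25.72² + (29−1)·24.7²]/(10+29−2) = 622.6
t = (459.7 − 469)/√[622.6·(1/10 + 1/29)] = -1.016
df = n₁ + n₂ − 2 = 37
p-value = P(T ≤ -1.016) ≈ 0.1580
Since p ≈ 0.1580 > α = 0.1, fail to reject H0; the data do not provide sufficient evidence against H0.

t = -1.016, df = 37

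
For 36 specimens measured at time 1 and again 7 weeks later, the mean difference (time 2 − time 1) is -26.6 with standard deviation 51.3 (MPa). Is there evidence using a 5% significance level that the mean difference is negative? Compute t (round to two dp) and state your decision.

t = -3.11; reject H0

H0: μ_d = 0; H1: μ_d < 0 (paired t-test on the differences, left-tailed).
t = d̄/(s_d/√n) = -26.6/(51.3/√36) = -3.11
df = n − 1 = 35
p-value = P(T ≤ -3.11) ≈ 0.0018
Since p ≈ 0.0018 < α = 0.05, reject H0; the evidence is statistically significant.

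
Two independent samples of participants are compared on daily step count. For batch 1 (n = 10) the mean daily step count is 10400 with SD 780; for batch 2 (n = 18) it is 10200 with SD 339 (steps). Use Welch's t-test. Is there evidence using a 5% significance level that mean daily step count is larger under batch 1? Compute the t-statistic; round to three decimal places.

0.771

Let group 1 = batch 1, group 2 = batch 2. H0: μ_1 = μ_2; H1: μ_1 > μ_2 (Welch's two-sample t-test, right-tailed).
t = (x̄_1 − x̄_2)/√(s_1²/n_1 + s_2²/n_2) = (10400 − 10200)/√(780²/10 + 339²/18) = 0.771
Welch–Satterthwaite df ≈ 10.92
p-value = P(T ≥ 0.771) ≈ 0.2284
Since p ≈ 0.2284 > α = 0.05, fail to reject H0; the evidence is not statistically significant.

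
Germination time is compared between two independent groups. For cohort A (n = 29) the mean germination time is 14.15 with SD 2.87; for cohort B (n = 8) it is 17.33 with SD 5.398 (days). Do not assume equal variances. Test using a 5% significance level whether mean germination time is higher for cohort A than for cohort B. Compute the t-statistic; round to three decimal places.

-1.605

Let group 1 = cohort A, group 2 = cohort B. H0: μ_1 = μ_2; H1: μ_1 > μ_2 (Welch's two-sample t-test, right-tailed).
t = (x̄_1 − x̄_2)/√(s_1²/n_1 + s_2²/n_2) = (14.15 − 17.33)/√(2.87²/29 + 5.398²/8) = -1.605
Welch–Satterthwaite df ≈ 8.12
p-value = P(T ≥ -1.605) ≈ 0.9267
Since p ≈ 0.9267 > α = 0.05, fail to reject H0; the evidence is not statistically significant.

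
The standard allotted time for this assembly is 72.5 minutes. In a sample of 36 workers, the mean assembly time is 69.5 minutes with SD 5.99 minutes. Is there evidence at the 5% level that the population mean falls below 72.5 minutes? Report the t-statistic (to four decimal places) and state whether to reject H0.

H0: μ = 72.5; H1: μ < 72.5 (one-sample t-test, left-tailed).
t = (x̄ − μ₀)/(s/√n) = (69.5 − 72.5)/(5.99/√36) = -3.0050
df = n − 1 = 35
p-value = P(T ≤ -3.0050) ≈ 0.0024
Since p ≈ 0.0024 < α = 0.05, reject H0; the data support H1.

t = -3.0050; reject H0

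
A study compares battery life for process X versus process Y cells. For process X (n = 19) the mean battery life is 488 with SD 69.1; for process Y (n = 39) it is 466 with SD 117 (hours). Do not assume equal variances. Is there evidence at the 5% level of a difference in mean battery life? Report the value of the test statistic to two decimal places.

0.90

Let group 1 = process X, group 2 = process Y. H0: μ_1 = μ_2; H1: μ_1 ≠ μ_2 (Welch's two-sample t-test, two-sided).
t = (x̄_1 − x̄_2)/√(s_1²/n_1 + s_2²/n_2) = (488 − 466)/√(69.1²/19 + 117²/39) = 0.90
Welch–Satterthwaite df ≈ 53.74
Two-sided p-value ≈ 0.3740
Since p ≈ 0.3740 > α = 0.05, fail to reject H0; the data do not provide sufficient evidence against H0.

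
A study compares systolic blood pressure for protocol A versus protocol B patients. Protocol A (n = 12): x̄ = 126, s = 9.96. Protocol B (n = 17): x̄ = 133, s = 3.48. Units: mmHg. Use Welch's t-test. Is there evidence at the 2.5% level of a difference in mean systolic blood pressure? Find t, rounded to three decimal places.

-2.336

Let group 1 = protocol A, group 2 = protocol B. H0: μ_1 = μ_2; H1: μ_1 ≠ μ_2 (Welch's two-sample t-test, two-sided).
t = (x̄_1 − x̄_2)/√(s_1²/n_1 + s_2²/n_2) = (126 − 133)/√(9.96²/12 + 3.48²/17) = -2.336
Welch–Satterthwaite df ≈ 12.91
Two-sided p-value ≈ 0.036
Since p ≈ 0.036 > α = 0.025, fail to reject H0; the data do not provide sufficient evidence against H0.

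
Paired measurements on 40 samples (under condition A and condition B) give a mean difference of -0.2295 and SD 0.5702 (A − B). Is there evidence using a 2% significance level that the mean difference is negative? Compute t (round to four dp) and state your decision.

H0: μ_d = 0; H1: μ_d < 0 (paired t-test on the differences, left-tailed).
t = d̄/(s_d/√n) = -0.2295/(0.5702/√40) = -2.5456
df = n − 1 = 39
p-value = P(T ≤ -2.5456) ≈ 0.007
Since p ≈ 0.007 < α = 0.02, reject H0; the evidence is statistically significant.

t = -2.5456; reject H0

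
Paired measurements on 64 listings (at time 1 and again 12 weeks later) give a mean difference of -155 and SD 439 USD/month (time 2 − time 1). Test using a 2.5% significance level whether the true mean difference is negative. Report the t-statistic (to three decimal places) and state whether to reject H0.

t = -2.825; reject H0

H0: μ_d = 0; H1: μ_d < 0 (paired t-test on the differences, left-tailed).
t = d̄/(s_d/√n) = -155/(439/√64) = -2.825
df = n − 1 = 63
p-value = P(T ≤ -2.825) ≈ 0.003
Since p ≈ 0.003 < α = 0.025, reject H0; the data support H1.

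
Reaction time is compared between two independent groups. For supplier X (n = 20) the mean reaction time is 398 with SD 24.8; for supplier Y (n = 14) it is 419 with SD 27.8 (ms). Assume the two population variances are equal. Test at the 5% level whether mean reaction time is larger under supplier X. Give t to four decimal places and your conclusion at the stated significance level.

t = -2.3125; fail to reject H0

Let group 1 = supplier X, group 2 = supplier Y. H0: μ_1 = μ_2; H1: μ_1 > μ_2 (two-sample pooled-variance t-test, right-tailed).
s_p² = [(20−1)·24.8² + (14−1)·27.8²]/(20+14−2) = 679.146
t = (398 − 419)/√[679.146·(1/20 + 1/14)] = -2.3125
df = n₁ + n₂ − 2 = 32
p-value = P(T ≥ -2.3125) ≈ 0.9863
Since p ≈ 0.9863 > α = 0.05, fail to reject H0; the evidence is not statistically significant.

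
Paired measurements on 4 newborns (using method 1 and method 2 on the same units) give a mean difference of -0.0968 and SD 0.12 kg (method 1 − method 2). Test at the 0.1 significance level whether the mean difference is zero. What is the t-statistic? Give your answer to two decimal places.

-1.61

H0: μ_d = 0; H1: μ_d ≠ 0 (paired t-test on the differences, two-sided).
t = d̄/(s_d/√n) = -0.0968/(0.12/√4) = -1.61
df = n − 1 = 3
Two-sided p-value ≈ 0.2051
Since p ≈ 0.2051 > α = 0.1, fail to reject H0; the evidence is not statistically significant.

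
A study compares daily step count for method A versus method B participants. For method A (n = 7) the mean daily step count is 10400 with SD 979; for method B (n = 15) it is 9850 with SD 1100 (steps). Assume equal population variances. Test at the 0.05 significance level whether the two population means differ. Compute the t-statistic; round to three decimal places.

Let group 1 = method A, group 2 = method B. H0: μ_1 = μ_2; H1: μ_1 ≠ μ_2 (two-sample pooled-variance t-test, two-sided).
s_p² = [(7−1)·979² + (15−1)·1100²]/(7+15−2) = 1134530
t = (10400 − 9850)/√[1134530·(1/7 + 1/15)] = 1.128
df = n₁ + n₂ − 2 = 20
Two-sided p-value ≈ 0.2726
Since p ≈ 0.2726 > α = 0.05, fail to reject H0; the data do not provide sufficient evidence against H0.

1.128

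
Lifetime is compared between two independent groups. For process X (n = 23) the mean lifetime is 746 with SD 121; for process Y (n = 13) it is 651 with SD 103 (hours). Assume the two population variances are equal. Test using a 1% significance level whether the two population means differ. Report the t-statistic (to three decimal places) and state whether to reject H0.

Let group 1 = process X, group 2 = process Y. H0: μ_1 = μ_2; H1: μ_1 ≠ μ_2 (two-sample pooled-variance t-test, two-sided).
s_p² = [(23−1)·121² + (13−1)·103²]/(23+13−2) = 13217.9
t = (746 − 651)/√[13217.9·(1/23 + 1/13)] = 2.381
df = n₁ + n₂ − 2 = 34
Two-sided p-value ≈ 0.023
Since p ≈ 0.023 > α = 0.01, fail to reject H0; the data do not provide sufficient evidence against H0.

t = 2.381; fail to reject H0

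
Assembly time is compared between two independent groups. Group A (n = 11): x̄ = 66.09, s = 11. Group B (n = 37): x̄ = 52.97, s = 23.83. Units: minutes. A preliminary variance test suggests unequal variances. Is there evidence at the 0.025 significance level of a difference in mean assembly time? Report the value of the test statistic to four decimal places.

Let group 1 = group A, group 2 = group B. H0: μ_1 = μ_2; H1: μ_1 ≠ μ_2 (Welch's two-sample t-test, two-sided).
t = (x̄_1 − x̄_2)/√(s_1²/n_1 + s_2²/n_2) = (66.09 − 52.97)/√(11²/11 + 23.83²/37) = 2.5560
Welch–Satterthwaite df ≈ 37.24
Two-sided p-value ≈ 0.015
Since p ≈ 0.015 < α = 0.025, reject H0; the data support H1.

2.5560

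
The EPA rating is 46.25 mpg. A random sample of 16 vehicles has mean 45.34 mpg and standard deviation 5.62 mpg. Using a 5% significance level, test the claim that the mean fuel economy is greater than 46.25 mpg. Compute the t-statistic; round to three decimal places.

H0: μ = 46.25; H1: μ > 46.25 (one-sample t-test, right-tailed).
t = (x̄ − μ₀)/(s/√n) = (45.34 − 46.25)/(5.62/√16) = -0.648
df = n − 1 = 15
p-value = P(T ≥ -0.648) ≈ 0.737
Since p ≈ 0.737 > α = 0.05, fail to reject H0; the evidence is not statistically significant.

-0.648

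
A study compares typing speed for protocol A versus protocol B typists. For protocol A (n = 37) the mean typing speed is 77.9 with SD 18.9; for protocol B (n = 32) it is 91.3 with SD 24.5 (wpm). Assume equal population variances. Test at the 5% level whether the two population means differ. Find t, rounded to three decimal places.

Let group 1 = protocol A, group 2 = protocol B. H0: μ_1 = μ_2; H1: μ_1 ≠ μ_2 (two-sample pooled-variance t-test, two-sided).
s_p² = [(37−1)·18.9² + (32−1)·24.5²]/(37+32−2) = 469.661
t = (77.9 − 91.3)/√[469.661·(1/37 + 1/32)] = -2.561
df = n₁ + n₂ − 2 = 67
Two-sided p-value ≈ 0.013
Since p ≈ 0.013 < α = 0.05, reject H0; the data support H1.

-2.561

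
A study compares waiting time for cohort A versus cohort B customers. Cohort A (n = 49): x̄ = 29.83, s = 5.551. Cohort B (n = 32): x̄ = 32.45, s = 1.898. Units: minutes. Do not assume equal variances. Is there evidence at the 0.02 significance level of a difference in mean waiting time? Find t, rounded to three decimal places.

-3.043

Let group 1 = cohort A, group 2 = cohort B. H0: μ_1 = μ_2; H1: μ_1 ≠ μ_2 (Welch's two-sample t-test, two-sided).
t = (x̄_1 − x̄_2)/√(s_1²/n_1 + s_2²/n_2) = (29.83 − 32.45)/√(5.551²/49 + 1.898²/32) = -3.043
Welch–Satterthwaite df ≈ 63.57
Two-sided p-value ≈ 0.003
Since p ≈ 0.003 < α = 0.02, reject H0; the data support H1.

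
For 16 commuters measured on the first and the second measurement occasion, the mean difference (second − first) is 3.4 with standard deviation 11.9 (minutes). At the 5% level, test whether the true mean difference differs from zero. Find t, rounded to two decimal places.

1.14

H0: μ_d = 0; H1: μ_d ≠ 0 (paired t-test on the differences, two-sided).
t = d̄/(s_d/√n) = 3.4/(11.9/√16) = 1.14
df = n − 1 = 15
Two-sided p-value ≈ 0.271
Since p ≈ 0.271 > α = 0.05, fail to reject H0; the data do not provide sufficient evidence against H0.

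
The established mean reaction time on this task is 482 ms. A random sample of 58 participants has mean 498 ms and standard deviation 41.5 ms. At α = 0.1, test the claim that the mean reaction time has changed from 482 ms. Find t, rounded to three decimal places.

2.936

H0: μ = 482; H1: μ ≠ 482 (one-sample t-test, two-sided).
t = (x̄ − μ₀)/(s/√n) = (498 − 482)/(41.5/√58) = 2.936
df = n − 1 = 57
Two-sided p-value ≈ 0.0048
Since p ≈ 0.0048 < α = 0.1, reject H0; the evidence is statistically significant.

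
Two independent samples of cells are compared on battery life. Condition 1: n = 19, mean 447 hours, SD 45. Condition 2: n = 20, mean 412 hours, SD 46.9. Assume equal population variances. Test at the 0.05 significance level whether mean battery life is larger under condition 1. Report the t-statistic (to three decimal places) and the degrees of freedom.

Let group 1 = condition 1, group 2 = condition 2. H0: μ_1 = μ_2; H1: μ_1 > μ_2 (two-sample pooled-variance t-test, right-tailed).
s_p² = [(19−1)·45² + (20−1)·46.9²]/(19+20−2) = 2114.66
t = (447 − 412)/√[2114.66·(1/19 + 1/20)] = 2.376
df = n₁ + n₂ − 2 = 37
p-value = P(T ≥ 2.376) ≈ 0.0114
Since p ≈ 0.0114 < α = 0.05, reject H0; the evidence is statistically significant.

t = 2.376, df = 37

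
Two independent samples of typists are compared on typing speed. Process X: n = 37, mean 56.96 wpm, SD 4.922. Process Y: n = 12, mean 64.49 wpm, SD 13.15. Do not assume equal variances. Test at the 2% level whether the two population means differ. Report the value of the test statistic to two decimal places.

-1.94

Let group 1 = process X, group 2 = process Y. H0: μ_1 = μ_2; H1: μ_1 ≠ μ_2 (Welch's two-sample t-test, two-sided).
t = (x̄_1 − x̄_2)/√(s_1²/n_1 + s_2²/n_2) = (56.96 − 64.49)/√(4.922²/37 + 13.15²/12) = -1.94
Welch–Satterthwaite df ≈ 12.01
Two-sided p-value ≈ 0.076
Since p ≈ 0.076 > α = 0.02, fail to reject H0; the evidence is not statistically significant.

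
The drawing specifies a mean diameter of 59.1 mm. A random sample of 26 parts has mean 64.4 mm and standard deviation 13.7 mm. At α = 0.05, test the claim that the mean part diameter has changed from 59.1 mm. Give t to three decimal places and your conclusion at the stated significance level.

t = 1.973; fail to reject H0

H0: μ = 59.1; H1: μ ≠ 59.1 (one-sample t-test, two-sided).
t = (x̄ − μ₀)/(s/√n) = (64.4 − 59.1)/(13.7/√26) = 1.973
df = n − 1 = 25
Two-sided p-value ≈ 0.0597
Since p ≈ 0.0597 > α = 0.05, fail to reject H0; the data do not provide sufficient evidence against H0.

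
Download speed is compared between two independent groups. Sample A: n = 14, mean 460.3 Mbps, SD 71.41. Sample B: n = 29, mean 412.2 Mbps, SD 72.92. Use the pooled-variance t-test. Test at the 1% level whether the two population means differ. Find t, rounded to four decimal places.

2.0402

Let group 1 = sample A, group 2 = sample B. H0: μ_1 = μ_2; H1: μ_1 ≠ μ_2 (two-sample pooled-variance t-test, two-sided).
s_p² = [(14−1)·71.41² + (29−1)·72.92²]/(14+29−2) = 5248.22
t = (460.3 − 412.2)/√[5248.22·(1/14 + 1/29)] = 2.0402
df = n₁ + n₂ − 2 = 41
Two-sided p-value ≈ 0.0478
Since p ≈ 0.0478 > α = 0.01, fail to reject H0; the data do not provide sufficient evidence against H0.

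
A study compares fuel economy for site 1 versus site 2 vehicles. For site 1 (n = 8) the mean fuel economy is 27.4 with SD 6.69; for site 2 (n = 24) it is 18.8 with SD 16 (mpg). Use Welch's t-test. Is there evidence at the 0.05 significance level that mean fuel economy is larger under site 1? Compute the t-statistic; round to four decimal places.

2.1327

Let group 1 = site 1, group 2 = site 2. H0: μ_1 = μ_2; H1: μ_1 > μ_2 (Welch's two-sample t-test, right-tailed).
t = (x̄_1 − x̄_2)/√(s_1²/n_1 + s_2²/n_2) = (27.4 − 18.8)/√(6.69²/8 + 16²/24) = 2.1327
Welch–Satterthwaite df ≈ 28.08
p-value = P(T ≥ 2.1327) ≈ 0.021
Since p ≈ 0.021 < α = 0.05, reject H0; the evidence is statistically significant.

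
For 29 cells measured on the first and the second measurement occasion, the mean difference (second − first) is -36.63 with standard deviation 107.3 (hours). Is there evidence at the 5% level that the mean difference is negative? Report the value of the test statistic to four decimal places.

-1.8384

H0: μ_d = 0; H1: μ_d < 0 (paired t-test on the differences, left-tailed).
t = d̄/(s_d/√n) = -36.63/(107.3/√29) = -1.8384
df = n − 1 = 28
p-value = P(T ≤ -1.8384) ≈ 0.0383
Since p ≈ 0.0383 < α = 0.05, reject H0; the evidence is statistically significant.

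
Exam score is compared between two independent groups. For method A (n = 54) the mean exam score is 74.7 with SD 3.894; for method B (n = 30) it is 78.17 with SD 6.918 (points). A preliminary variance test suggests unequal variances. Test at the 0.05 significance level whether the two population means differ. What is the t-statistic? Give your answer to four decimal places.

Let group 1 = method A, group 2 = method B. H0: μ_1 = μ_2; H1: μ_1 ≠ μ_2 (Welch's two-sample t-test, two-sided).
t = (x̄_1 − x̄_2)/√(s_1²/n_1 + s_2²/n_2) = (74.7 − 78.17)/√(3.894²/54 + 6.918²/30) = -2.5334
Welch–Satterthwaite df ≈ 39.44
Two-sided p-value ≈ 0.0154
Since p ≈ 0.0154 < α = 0.05, reject H0; the data support H1.

-2.5334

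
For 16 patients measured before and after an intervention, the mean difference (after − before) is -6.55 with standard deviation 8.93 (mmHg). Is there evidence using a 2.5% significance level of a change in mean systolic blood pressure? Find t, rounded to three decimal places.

H0: μ_d = 0; H1: μ_d ≠ 0 (paired t-test on the differences, two-sided).
t = d̄/(s_d/√n) = -6.55/(8.93/√16) = -2.934
df = n − 1 = 15
Two-sided p-value ≈ 0.010
Since p ≈ 0.010 < α = 0.025, reject H0; the data support H1.

-2.934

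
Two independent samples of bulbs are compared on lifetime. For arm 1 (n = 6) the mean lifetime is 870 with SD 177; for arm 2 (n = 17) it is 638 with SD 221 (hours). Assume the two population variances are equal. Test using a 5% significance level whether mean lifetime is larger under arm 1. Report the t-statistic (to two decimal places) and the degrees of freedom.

t = 2.31, df = 21

Let group 1 = arm 1, group 2 = arm 2. H0: μ_1 = μ_2; H1: μ_1 > μ_2 (two-sample pooled-variance t-test, right-tailed).
s_p² = [(6−1)·177² + (17−1)·221²]/(6+17−2) = 44671.5
t = (870 − 638)/√[44671.5·(1/6 + 1/17)] = 2.31
df = n₁ + n₂ − 2 = 21
p-value = P(T ≥ 2.31) ≈ 0.0155
Since p ≈ 0.0155 < α = 0.05, reject H0; the data support H1.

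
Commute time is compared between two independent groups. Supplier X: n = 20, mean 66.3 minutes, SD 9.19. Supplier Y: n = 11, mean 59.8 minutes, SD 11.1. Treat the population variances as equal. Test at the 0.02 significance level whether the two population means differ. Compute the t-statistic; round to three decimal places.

Let group 1 = supplier X, group 2 = supplier Y. H0: μ_1 = μ_2; H1: μ_1 ≠ μ_2 (two-sample pooled-variance t-test, two-sided).
s_p² = [(20−1)·9.19² + (11−1)·11.1²]/(20+11−2) = 97.8195
t = (66.3 − 59.8)/√[97.8195·(1/20 + 1/11)] = 1.751
df = n₁ + n₂ − 2 = 29
Two-sided p-value ≈ 0.091
Since p ≈ 0.091 > α = 0.02, fail to reject H0; the evidence is not statistically significant.

1.751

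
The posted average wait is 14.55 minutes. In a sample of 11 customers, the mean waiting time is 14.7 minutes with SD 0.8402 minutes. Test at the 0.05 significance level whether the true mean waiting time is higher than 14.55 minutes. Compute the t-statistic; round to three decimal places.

0.592

H0: μ = 14.55; H1: μ > 14.55 (one-sample t-test, right-tailed).
t = (x̄ − μ₀)/(s/√n) = (14.7 − 14.55)/(0.8402/√11) = 0.592
df = n − 1 = 10
p-value = P(T ≥ 0.592) ≈ 0.283
Since p ≈ 0.283 > α = 0.05, fail to reject H0; the data do not provide sufficient evidence against H0.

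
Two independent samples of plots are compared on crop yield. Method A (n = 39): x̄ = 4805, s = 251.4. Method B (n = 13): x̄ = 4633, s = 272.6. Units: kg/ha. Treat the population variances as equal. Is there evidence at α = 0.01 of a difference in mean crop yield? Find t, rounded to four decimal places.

2.0926

Let group 1 = method A, group 2 = method B. H0: μ_1 = μ_2; H1: μ_1 ≠ μ_2 (two-sample pooled-variance t-test, two-sided).
s_p² = [(39−1)·251.4² + (13−1)·272.6²]/(39+13−2) = 65868.1
t = (4805 − 4633)/√[65868.1·(1/39 + 1/13)] = 2.0926
df = n₁ + n₂ − 2 = 50
Two-sided p-value ≈ 0.041
Since p ≈ 0.041 > α = 0.01, fail to reject H0; the evidence is not statistically significant.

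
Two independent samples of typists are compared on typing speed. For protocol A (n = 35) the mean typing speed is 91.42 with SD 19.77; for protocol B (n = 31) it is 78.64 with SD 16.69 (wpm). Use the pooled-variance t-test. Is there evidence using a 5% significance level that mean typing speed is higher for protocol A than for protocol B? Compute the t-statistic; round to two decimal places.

2.82

Let group 1 = protocol A, group 2 = protocol B. H0: μ_1 = μ_2; H1: μ_1 > μ_2 (two-sample pooled-variance t-test, right-tailed).
s_p² = [(35−1)·19.77² + (31−1)·16.69²]/(35+31−2) = 338.214
t = (91.42 − 78.64)/√[338.214·(1/35 + 1/31)] = 2.82
df = n₁ + n₂ − 2 = 64
p-value = P(T ≥ 2.82) ≈ 0.003
Since p ≈ 0.003 < α = 0.05, reject H0; the evidence is statistically significant.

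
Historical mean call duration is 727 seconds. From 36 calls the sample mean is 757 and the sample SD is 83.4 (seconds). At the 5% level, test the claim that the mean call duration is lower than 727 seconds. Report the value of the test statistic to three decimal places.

H0: μ = 727; H1: μ < 727 (one-sample t-test, left-tailed).
t = (x̄ − μ₀)/(s/√n) = (757 − 727)/(83.4/√36) = 2.158
df = n − 1 = 35
p-value = P(T ≤ 2.158) ≈ 0.9811
Since p ≈ 0.9811 > α = 0.05, fail to reject H0; the data do not provide sufficient evidence against H0.

2.158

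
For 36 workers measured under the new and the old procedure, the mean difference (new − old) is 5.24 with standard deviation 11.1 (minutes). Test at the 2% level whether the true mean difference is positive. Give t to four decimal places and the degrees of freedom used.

t = 2.8324, df = 35

H0: μ_d = 0; H1: μ_d > 0 (paired t-test on the differences, right-tailed).
t = d̄/(s_d/√n) = 5.24/(11.1/√36) = 2.8324
df = n − 1 = 35
p-value = P(T ≥ 2.8324) ≈ 0.0038
Since p ≈ 0.0038 < α = 0.02, reject H0; the evidence is statistically significant.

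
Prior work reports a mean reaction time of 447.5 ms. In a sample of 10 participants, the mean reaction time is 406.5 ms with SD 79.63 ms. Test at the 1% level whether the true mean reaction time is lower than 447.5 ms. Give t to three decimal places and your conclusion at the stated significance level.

t = -1.628; fail to reject H0

H0: μ = 447.5; H1: μ < 447.5 (one-sample t-test, left-tailed).
t = (x̄ − μ₀)/(s/√n) = (406.5 − 447.5)/(79.63/√10) = -1.628
df = n − 1 = 9
p-value = P(T ≤ -1.628) ≈ 0.0690
Since p ≈ 0.0690 > α = 0.01, fail to reject H0; the data do not provide sufficient evidence against H0.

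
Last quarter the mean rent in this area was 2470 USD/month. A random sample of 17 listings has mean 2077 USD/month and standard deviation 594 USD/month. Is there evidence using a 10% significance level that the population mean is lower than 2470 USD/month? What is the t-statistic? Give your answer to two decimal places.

H0: μ = 2470; H1: μ < 2470 (one-sample t-test, left-tailed).
t = (x̄ − μ₀)/(s/√n) = (2077 − 2470)/(594/√17) = -2.73
df = n − 1 = 16
p-value = P(T ≤ -2.73) ≈ 0.007
Since p ≈ 0.007 < α = 0.1, reject H0; the evidence is statistically significant.

-2.73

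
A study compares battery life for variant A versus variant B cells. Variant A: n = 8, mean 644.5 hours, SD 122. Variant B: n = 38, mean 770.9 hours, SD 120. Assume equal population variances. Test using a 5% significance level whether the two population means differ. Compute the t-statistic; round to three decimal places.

Let group 1 = variant A, group 2 = variant B. H0: μ_1 = μ_2; H1: μ_1 ≠ μ_2 (two-sample pooled-variance t-test, two-sided).
s_p² = [(8−1)·122² + (38−1)·120²]/(8+38−2) = 14477
t = (644.5 − 770.9)/√[14477·(1/8 + 1/38)] = -2.701
df = n₁ + n₂ − 2 = 44
Two-sided p-value ≈ 0.010
Since p ≈ 0.010 < α = 0.05, reject H0; the evidence is statistically significant.

-2.701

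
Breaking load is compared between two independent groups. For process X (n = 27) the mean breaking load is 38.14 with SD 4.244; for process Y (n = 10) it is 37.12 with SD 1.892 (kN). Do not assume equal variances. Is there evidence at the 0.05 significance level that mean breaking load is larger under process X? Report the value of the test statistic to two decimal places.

1.01

Let group 1 = process X, group 2 = process Y. H0: μ_1 = μ_2; H1: μ_1 > μ_2 (Welch's two-sample t-test, right-tailed).
t = (x̄_1 − x̄_2)/√(s_1²/n_1 + s_2²/n_2) = (38.14 − 37.12)/√(4.244²/27 + 1.892²/10) = 1.01
Welch–Satterthwaite df ≈ 33.51
p-value = P(T ≥ 1.01) ≈ 0.1605
Since p ≈ 0.1605 > α = 0.05, fail to reject H0; the data do not provide sufficient evidence against H0.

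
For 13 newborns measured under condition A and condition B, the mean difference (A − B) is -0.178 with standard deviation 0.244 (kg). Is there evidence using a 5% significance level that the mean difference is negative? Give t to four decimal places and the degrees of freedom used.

H0: μ_d = 0; H1: μ_d < 0 (paired t-test on the differences, left-tailed).
t = d̄/(s_d/√n) = -0.178/(0.244/√13) = -2.6303
df = n − 1 = 12
p-value = P(T ≤ -2.6303) ≈ 0.011
Since p ≈ 0.011 < α = 0.05, reject H0; the evidence is statistically significant.

t = -2.6303, df = 12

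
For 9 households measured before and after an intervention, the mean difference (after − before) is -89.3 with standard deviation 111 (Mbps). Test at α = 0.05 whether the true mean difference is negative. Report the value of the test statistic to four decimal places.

-2.4135

H0: μ_d = 0; H1: μ_d < 0 (paired t-test on the differences, left-tailed).
t = d̄/(s_d/√n) = -89.3/(111/√9) = -2.4135
df = n − 1 = 8
p-value = P(T ≤ -2.4135) ≈ 0.0211
Since p ≈ 0.0211 < α = 0.05, reject H0; the data support H1.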